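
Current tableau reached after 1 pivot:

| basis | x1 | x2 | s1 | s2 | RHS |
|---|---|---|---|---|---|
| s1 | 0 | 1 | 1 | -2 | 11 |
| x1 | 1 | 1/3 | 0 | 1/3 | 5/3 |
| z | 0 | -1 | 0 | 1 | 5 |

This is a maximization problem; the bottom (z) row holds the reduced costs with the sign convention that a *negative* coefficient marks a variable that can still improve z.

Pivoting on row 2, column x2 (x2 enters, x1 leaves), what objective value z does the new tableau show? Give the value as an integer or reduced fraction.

Minimum ratio for x2: (5/3)/(1/3) = 5.
z changes by −(z-row coeff of x2)·ratio = −(-1)·5 = 5.
New z = 5 + 5 = 10.

10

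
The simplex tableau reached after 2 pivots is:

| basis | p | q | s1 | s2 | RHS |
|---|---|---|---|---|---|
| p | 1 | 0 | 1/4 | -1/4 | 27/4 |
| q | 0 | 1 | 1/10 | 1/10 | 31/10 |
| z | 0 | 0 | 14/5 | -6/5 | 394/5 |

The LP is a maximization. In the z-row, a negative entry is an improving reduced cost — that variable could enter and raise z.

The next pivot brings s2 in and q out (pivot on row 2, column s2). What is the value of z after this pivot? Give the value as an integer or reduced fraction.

Minimum ratio for s2: (31/10)/(1/10) = 31.
z changes by −(z-row coeff of s2)·ratio = −(-6/5)·31 = 186/5.
New z = 394/5 + (186/5) = 116.

116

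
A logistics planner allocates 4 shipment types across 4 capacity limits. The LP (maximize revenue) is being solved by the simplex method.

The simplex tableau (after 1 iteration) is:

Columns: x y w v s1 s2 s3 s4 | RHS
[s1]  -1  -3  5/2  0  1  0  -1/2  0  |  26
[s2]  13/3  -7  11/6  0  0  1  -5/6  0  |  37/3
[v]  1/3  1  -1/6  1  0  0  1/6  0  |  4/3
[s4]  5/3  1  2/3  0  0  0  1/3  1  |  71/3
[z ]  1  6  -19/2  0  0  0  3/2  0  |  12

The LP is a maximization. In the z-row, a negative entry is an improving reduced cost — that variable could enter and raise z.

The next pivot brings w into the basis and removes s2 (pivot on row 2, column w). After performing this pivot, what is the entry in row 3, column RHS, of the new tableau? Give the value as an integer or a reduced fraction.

Pivot element is row 2, column w: 11/6.
Normalize row 2: new (row 2, RHS) = (37/3)/(11/6) = 74/11.
row 3 ← row 3 − (-1/6)·(new row 2): 4/3 − (-1/6)·(74/11) = 27/11.

27/11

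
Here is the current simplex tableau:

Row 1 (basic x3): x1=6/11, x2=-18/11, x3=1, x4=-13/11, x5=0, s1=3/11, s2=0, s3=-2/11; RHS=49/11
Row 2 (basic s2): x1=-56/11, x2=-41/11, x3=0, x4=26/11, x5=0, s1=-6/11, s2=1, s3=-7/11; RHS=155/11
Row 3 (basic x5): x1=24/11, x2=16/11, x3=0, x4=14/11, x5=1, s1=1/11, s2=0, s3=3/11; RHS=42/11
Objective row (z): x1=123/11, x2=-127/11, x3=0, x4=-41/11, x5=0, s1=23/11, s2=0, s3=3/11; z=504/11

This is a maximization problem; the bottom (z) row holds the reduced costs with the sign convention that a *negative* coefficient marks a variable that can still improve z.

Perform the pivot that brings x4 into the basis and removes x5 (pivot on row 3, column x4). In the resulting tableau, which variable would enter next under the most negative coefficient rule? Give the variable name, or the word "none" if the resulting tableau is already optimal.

x2

Pivot element 14/11. New z-row = old z-row − (-41/11)·(row 3/(14/11)).
Updated z-row coefficients: x1: 123/7, x2: -51/7, x3: 0, x4: 0, x5: 41/14, s1: 33/14, s2: 0, s3: 15/14.
The most negative is -51/7 in column x2, so x2 would enter next.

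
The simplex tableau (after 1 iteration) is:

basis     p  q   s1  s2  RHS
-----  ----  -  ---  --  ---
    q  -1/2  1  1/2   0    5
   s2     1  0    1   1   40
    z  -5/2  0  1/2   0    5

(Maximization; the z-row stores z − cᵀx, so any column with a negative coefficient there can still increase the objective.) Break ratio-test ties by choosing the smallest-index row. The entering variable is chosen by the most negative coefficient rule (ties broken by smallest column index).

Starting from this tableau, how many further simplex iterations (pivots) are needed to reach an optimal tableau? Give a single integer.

pivot: p in, s2 out → z = 105
No improving column remains; optimal.

1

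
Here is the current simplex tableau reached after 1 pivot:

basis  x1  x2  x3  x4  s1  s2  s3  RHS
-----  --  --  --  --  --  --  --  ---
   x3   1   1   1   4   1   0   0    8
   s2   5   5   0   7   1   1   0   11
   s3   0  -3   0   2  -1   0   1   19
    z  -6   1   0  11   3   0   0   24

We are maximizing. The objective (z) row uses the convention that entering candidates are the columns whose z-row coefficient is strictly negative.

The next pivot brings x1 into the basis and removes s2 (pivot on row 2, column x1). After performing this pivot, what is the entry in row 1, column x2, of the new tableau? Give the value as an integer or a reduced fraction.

Pivot element is row 2, column x1: 5.
Normalize row 2: new (row 2, x2) = 5/5 = 1.
row 1 ← row 1 − 1·(new row 2): 1 − 1·1 = 0.

0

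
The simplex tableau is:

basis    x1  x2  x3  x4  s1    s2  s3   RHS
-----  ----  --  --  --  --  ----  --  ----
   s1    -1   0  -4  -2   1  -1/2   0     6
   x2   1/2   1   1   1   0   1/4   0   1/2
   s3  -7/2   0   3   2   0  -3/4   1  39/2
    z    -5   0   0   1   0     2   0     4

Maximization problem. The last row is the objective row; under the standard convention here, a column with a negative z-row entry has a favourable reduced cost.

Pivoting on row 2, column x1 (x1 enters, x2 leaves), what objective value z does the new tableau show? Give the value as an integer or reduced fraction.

9

Minimum ratio for x1: (1/2)/(1/2) = 1.
z changes by −(z-row coeff of x1)·ratio = −(-5)·1 = 5.
New z = 4 + 5 = 9.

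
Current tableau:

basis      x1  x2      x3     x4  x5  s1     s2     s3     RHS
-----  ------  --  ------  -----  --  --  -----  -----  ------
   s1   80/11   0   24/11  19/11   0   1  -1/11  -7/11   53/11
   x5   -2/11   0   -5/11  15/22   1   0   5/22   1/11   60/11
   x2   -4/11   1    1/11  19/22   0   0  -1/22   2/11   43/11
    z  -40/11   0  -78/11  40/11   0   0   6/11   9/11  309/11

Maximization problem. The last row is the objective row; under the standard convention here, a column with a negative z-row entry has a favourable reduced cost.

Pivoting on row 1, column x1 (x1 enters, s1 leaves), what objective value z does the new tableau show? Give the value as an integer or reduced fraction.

Minimum ratio for x1: (53/11)/(80/11) = 53/80.
z changes by −(z-row coeff of x1)·ratio = −(-40/11)·(53/80) = 53/22.
New z = 309/11 + (53/22) = 61/2.

61/2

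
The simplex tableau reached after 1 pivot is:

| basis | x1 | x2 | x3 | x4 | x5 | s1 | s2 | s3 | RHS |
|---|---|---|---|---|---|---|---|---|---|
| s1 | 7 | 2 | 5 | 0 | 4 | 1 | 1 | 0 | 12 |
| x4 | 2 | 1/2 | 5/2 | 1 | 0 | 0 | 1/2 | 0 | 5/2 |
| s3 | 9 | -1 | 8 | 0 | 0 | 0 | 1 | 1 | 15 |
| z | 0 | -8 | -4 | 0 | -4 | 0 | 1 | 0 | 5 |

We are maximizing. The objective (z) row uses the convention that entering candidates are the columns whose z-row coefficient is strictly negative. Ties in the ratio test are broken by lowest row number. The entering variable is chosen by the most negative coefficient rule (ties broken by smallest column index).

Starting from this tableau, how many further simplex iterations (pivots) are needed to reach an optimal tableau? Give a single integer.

pivot: x2 in, x4 out → z = 45
pivot: x5 in, s1 out → z = 47
No improving column remains; optimal.

2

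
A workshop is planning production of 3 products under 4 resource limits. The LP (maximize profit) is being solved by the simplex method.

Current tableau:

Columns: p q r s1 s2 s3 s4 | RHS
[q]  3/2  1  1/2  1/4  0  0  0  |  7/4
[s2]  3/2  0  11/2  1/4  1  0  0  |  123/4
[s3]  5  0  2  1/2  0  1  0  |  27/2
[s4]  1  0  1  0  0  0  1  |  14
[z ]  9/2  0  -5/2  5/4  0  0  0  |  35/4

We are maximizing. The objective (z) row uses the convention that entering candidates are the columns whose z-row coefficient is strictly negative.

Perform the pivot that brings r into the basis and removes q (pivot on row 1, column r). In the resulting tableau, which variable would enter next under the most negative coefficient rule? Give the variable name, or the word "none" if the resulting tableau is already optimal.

Pivot element 1/2. New z-row = old z-row − (-5/2)·(row 1/(1/2)).
Updated z-row coefficients: p: 12, q: 5, r: 0, s1: 5/2, s2: 0, s3: 0, s4: 0.
No coefficient is strictly negative; the tableau after this pivot is optimal.

none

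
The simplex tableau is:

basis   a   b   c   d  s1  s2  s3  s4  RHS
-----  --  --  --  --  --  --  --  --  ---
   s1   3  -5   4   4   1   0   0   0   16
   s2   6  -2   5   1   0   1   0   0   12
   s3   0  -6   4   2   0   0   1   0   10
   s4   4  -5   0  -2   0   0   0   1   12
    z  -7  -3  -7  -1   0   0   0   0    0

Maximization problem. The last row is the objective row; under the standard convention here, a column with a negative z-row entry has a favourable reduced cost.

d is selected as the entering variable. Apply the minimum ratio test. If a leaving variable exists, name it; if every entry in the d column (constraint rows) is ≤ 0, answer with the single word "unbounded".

Ratios: row 1 (s1): 16/4 = 4; row 2 (s2): 12/1 = 12; row 3 (s3): 10/2 = 5; row 4 (s4): entry -2 ≤ 0, skip.
Minimum ratio is in the s1 row, so s1 leaves.

s1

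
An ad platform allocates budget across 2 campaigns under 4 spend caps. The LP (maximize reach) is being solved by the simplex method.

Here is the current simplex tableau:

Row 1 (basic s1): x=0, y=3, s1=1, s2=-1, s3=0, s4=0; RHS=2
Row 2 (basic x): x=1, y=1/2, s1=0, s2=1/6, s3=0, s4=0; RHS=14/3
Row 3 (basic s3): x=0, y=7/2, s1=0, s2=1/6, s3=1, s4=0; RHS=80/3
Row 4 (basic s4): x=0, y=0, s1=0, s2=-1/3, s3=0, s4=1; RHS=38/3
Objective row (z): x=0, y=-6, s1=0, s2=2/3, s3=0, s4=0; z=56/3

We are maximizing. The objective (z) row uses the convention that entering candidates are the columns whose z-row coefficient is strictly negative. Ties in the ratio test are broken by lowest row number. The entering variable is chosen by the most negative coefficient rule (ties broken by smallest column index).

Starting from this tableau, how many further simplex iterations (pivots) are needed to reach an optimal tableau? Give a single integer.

2

pivot: y in, s1 out → z = 68/3
pivot: s2 in, x out → z = 40
No improving column remains; optimal.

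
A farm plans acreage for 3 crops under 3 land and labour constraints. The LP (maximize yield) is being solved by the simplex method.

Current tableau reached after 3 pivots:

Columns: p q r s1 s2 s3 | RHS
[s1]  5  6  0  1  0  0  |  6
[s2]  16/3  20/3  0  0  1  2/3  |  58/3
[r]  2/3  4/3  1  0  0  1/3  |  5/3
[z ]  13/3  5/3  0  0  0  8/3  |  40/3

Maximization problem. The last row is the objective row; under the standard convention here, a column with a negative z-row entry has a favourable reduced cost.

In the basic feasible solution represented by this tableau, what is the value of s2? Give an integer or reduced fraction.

58/3

s2 is basic (row 2); its value is the RHS of that row: 58/3.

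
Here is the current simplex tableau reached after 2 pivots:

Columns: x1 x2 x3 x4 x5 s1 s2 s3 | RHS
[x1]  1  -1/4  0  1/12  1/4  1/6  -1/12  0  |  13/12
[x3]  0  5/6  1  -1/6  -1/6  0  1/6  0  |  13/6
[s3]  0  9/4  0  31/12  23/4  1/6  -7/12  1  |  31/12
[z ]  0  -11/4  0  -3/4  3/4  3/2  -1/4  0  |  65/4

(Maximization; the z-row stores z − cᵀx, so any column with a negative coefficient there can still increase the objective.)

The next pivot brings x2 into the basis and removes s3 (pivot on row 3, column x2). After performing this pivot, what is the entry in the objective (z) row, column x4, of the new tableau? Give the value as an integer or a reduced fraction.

65/27

Pivot element is row 3, column x2: 9/4.
Normalize row 3: new (row 3, x4) = (31/12)/(9/4) = 31/27.
z-row ← z-row − (-11/4)·(new row 3): -3/4 − (-11/4)·(31/27) = 65/27.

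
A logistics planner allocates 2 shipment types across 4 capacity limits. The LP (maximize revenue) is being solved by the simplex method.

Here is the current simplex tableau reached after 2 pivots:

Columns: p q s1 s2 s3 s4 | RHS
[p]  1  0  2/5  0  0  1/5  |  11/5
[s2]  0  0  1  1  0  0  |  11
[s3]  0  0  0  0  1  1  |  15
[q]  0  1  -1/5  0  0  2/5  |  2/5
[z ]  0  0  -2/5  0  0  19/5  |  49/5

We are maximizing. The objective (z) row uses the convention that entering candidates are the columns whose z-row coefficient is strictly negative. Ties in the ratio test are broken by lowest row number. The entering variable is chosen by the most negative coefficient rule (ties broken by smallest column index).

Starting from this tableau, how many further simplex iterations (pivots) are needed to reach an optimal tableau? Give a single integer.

1

pivot: s1 in, p out → z = 12
No improving column remains; optimal.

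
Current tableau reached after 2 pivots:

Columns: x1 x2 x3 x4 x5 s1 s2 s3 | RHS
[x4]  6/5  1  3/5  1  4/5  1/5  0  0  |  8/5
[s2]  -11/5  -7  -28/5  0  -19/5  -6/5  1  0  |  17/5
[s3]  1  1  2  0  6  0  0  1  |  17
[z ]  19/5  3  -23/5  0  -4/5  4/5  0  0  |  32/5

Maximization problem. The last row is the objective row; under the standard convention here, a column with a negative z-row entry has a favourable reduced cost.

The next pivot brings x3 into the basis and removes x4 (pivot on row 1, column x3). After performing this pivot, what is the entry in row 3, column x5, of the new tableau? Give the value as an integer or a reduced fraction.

10/3

Pivot element is row 1, column x3: 3/5.
Normalize row 1: new (row 1, x5) = (4/5)/(3/5) = 4/3.
row 3 ← row 3 − 2·(new row 1): 6 − 2·(4/3) = 10/3.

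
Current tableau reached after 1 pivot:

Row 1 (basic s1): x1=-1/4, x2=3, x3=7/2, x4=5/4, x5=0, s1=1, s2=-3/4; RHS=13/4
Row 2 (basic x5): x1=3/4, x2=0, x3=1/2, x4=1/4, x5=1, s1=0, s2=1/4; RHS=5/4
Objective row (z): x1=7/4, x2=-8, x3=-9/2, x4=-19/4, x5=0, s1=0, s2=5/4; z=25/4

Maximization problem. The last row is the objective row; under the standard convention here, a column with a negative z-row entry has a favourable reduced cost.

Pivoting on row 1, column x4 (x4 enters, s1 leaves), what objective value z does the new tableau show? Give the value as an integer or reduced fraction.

93/5

Minimum ratio for x4: (13/4)/(5/4) = 13/5.
z changes by −(z-row coeff of x4)·ratio = −(-19/4)·(13/5) = 247/20.
New z = 25/4 + (247/20) = 93/5.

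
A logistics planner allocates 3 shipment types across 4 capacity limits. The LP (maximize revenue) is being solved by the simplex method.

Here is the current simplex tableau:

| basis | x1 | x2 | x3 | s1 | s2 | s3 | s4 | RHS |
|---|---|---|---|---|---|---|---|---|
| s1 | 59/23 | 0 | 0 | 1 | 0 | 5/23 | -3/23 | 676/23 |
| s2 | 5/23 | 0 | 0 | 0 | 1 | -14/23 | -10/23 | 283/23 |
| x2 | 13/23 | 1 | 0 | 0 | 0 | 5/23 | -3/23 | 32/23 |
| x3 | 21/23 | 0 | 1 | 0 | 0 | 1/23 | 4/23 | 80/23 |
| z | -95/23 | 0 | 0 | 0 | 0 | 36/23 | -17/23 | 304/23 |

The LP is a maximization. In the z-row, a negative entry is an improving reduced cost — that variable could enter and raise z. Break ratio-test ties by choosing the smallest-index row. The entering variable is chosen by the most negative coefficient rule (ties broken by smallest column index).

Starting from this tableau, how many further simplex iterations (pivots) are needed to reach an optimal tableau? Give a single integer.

2

pivot: x1 in, x2 out → z = 304/13
pivot: s4 in, x3 out → z = 144/5
No improving column remains; optimal.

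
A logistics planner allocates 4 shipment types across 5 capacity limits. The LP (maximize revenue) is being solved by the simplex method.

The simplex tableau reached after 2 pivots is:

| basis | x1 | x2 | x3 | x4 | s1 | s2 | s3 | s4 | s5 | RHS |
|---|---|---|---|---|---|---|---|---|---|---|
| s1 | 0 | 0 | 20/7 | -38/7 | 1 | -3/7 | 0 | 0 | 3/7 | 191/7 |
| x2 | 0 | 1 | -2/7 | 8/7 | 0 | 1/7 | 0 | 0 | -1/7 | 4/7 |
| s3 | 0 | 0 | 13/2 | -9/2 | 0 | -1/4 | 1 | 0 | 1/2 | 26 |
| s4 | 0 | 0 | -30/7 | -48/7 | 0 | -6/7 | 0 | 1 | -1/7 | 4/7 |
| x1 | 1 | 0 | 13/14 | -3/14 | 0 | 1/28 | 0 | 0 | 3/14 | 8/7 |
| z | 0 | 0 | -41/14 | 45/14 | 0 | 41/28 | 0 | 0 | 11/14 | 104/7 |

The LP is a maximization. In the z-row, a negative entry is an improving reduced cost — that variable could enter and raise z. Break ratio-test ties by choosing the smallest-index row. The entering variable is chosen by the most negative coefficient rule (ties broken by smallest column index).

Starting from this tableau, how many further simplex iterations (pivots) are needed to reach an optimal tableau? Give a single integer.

pivot: x3 in, x1 out → z = 240/13
No improving column remains; optimal.

1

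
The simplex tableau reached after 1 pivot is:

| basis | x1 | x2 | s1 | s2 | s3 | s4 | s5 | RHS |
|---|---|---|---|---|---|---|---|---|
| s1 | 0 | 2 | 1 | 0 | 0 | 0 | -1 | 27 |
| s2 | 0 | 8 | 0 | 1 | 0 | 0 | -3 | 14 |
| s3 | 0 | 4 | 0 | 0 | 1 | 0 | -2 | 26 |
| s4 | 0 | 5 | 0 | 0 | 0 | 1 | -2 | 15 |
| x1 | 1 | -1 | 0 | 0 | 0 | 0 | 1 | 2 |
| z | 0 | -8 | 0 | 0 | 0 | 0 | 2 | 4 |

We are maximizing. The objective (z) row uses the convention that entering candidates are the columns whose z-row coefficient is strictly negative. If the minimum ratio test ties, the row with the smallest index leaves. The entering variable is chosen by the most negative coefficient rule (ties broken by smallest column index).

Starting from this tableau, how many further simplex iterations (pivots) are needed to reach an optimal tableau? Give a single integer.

pivot: x2 in, s2 out → z = 18
pivot: s5 in, x1 out → z = 24
No improving column remains; optimal.

2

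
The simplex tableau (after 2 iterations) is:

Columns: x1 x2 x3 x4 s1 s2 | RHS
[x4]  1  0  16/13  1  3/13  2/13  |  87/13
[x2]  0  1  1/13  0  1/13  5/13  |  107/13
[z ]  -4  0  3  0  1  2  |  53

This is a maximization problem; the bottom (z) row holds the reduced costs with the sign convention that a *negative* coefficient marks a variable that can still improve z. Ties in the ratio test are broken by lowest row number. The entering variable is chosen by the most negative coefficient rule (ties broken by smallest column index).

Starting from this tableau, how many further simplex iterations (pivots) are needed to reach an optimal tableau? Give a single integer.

1

pivot: x1 in, x4 out → z = 1037/13
No improving column remains; optimal.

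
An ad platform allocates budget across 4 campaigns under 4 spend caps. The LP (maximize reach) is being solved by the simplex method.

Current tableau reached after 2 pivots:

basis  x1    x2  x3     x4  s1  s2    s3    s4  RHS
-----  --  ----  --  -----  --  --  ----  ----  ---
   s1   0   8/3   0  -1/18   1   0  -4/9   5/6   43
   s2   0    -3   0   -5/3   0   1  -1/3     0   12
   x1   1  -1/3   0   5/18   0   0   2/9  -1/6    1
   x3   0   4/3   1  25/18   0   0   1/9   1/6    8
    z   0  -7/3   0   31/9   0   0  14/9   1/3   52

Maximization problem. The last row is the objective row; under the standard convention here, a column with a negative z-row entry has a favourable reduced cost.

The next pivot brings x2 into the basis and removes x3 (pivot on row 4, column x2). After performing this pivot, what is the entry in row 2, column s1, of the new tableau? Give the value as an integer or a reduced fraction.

0

Pivot element is row 4, column x2: 4/3.
Normalize row 4: new (row 4, s1) = 0/(4/3) = 0.
row 2 ← row 2 − (-3)·(new row 4): 0 − (-3)·0 = 0.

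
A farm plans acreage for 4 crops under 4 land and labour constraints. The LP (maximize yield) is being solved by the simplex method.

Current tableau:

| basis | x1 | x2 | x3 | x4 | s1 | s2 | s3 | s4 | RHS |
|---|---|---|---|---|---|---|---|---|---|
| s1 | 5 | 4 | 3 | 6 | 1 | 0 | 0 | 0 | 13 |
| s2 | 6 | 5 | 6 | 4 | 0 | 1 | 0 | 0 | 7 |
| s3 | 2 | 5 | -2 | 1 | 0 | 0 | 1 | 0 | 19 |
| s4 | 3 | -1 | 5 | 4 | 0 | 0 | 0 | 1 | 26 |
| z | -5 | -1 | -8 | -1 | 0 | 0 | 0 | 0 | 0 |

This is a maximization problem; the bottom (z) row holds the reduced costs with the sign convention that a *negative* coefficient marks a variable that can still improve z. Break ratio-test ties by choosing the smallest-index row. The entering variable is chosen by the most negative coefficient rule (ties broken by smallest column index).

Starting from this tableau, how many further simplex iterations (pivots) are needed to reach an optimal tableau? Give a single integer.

pivot: x3 in, s2 out → z = 28/3
No improving column remains; optimal.

1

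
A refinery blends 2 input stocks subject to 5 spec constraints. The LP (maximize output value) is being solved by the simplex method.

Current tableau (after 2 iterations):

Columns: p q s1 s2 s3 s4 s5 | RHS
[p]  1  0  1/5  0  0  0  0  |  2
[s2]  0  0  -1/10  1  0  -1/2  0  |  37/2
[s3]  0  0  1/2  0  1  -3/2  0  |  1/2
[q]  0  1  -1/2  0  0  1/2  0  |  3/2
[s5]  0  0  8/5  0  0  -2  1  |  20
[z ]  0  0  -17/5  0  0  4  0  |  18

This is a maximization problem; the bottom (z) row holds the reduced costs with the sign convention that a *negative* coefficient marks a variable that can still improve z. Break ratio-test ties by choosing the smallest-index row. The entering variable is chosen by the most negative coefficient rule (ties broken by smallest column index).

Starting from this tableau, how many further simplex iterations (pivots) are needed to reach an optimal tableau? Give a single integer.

2

pivot: s1 in, s3 out → z = 107/5
pivot: s4 in, p out → z = 40
No improving column remains; optimal.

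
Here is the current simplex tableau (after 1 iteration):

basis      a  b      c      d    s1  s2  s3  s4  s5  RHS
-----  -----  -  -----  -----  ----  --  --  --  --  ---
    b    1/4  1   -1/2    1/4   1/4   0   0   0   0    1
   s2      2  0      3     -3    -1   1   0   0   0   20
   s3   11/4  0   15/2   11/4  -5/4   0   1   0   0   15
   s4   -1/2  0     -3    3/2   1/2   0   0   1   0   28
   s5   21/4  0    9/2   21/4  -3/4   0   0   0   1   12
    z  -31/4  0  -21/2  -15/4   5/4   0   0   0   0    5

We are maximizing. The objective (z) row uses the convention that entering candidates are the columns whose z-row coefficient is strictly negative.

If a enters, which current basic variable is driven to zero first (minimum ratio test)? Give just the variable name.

s5

Ratios: row 1 (b): 1/(1/4) = 4; row 2 (s2): 20/2 = 10; row 3 (s3): 15/(11/4) = 60/11; row 4 (s4): entry -1/2 ≤ 0, skip; row 5 (s5): 12/(21/4) = 16/7.
Minimum ratio 16/7 is in the s5 row, so s5 leaves.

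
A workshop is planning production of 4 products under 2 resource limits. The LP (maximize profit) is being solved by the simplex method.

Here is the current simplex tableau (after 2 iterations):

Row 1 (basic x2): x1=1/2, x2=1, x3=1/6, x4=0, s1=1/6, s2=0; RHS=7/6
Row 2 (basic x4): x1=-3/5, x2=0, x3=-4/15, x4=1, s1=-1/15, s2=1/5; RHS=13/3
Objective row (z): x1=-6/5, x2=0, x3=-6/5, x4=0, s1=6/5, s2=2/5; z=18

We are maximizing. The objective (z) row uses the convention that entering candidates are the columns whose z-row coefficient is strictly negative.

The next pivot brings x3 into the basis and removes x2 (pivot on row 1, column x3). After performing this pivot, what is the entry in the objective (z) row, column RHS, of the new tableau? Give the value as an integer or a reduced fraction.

132/5

Pivot element is row 1, column x3: 1/6.
Normalize row 1: new (row 1, RHS) = (7/6)/(1/6) = 7.
z-row ← z-row − (-6/5)·(new row 1): 18 − (-6/5)·7 = 132/5.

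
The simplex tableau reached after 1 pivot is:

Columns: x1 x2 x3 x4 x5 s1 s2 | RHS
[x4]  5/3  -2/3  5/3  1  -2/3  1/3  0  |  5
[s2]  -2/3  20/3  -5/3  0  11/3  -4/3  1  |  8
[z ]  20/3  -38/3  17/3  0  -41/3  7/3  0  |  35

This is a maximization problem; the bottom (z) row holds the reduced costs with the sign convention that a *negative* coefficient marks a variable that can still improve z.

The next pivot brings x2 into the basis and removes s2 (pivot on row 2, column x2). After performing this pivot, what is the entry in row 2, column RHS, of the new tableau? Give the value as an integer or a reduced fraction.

6/5

Pivot element is row 2, column x2: 20/3.
Normalize row 2: new (row 2, RHS) = 8/(20/3) = 6/5.
Row 2 is the pivot row, so the entry is 6/5.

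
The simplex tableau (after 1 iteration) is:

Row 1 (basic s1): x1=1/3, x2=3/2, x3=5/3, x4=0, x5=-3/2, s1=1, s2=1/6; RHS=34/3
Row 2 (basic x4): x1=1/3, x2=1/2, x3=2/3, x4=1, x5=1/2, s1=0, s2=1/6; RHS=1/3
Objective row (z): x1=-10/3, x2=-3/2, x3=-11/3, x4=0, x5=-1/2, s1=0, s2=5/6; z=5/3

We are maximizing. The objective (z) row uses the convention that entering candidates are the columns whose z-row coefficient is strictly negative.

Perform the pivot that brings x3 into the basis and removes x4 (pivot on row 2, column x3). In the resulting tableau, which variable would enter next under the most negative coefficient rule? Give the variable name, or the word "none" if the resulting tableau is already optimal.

x1

Pivot element 2/3. New z-row = old z-row − (-11/3)·(row 2/(2/3)).
Updated z-row coefficients: x1: -3/2, x2: 5/4, x3: 0, x4: 11/2, x5: 9/4, s1: 0, s2: 7/4.
The most negative is -3/2 in column x1, so x1 would enter next.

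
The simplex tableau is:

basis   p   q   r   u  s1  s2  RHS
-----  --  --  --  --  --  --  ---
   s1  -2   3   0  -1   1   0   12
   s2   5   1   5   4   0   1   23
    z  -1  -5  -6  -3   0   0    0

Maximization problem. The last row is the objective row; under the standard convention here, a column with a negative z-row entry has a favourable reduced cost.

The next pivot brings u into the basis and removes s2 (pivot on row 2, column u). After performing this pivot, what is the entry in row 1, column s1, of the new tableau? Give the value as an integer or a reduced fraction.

Pivot element is row 2, column u: 4.
Normalize row 2: new (row 2, s1) = 0/4 = 0.
row 1 ← row 1 − (-1)·(new row 2): 1 − (-1)·0 = 1.

1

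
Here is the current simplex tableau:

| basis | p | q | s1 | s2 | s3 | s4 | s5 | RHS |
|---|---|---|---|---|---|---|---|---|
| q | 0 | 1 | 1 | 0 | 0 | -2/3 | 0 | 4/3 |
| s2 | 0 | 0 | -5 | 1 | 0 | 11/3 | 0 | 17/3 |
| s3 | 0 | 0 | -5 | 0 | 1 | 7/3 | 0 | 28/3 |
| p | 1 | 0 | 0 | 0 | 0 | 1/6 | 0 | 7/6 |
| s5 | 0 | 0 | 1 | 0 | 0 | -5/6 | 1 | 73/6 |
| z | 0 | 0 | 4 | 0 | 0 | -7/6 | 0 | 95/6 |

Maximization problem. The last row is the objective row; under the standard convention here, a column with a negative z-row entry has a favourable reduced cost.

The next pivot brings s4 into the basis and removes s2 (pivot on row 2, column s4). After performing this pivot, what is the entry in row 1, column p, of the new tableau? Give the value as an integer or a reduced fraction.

0

Pivot element is row 2, column s4: 11/3.
Normalize row 2: new (row 2, p) = 0/(11/3) = 0.
row 1 ← row 1 − (-2/3)·(new row 2): 0 − (-2/3)·0 = 0.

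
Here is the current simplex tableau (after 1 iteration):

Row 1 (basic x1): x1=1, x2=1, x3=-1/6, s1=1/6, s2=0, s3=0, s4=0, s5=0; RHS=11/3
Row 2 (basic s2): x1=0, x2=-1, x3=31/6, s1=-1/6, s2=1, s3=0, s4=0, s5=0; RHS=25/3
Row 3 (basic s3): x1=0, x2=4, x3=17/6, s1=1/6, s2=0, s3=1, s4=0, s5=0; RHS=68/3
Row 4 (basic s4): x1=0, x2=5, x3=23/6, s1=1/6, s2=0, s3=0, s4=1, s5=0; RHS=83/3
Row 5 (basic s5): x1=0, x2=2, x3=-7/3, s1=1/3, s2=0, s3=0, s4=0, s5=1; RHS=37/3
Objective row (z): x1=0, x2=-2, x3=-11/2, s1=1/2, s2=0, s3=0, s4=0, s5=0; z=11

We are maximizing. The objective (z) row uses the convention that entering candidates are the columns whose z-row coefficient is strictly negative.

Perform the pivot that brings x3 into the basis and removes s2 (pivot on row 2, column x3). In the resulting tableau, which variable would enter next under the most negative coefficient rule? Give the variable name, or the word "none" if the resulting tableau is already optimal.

x2

Pivot element 31/6. New z-row = old z-row − (-11/2)·(row 2/(31/6)).
Updated z-row coefficients: x1: 0, x2: -95/31, x3: 0, s1: 10/31, s2: 33/31, s3: 0, s4: 0, s5: 0.
The most negative is -95/31 in column x2, so x2 would enter next.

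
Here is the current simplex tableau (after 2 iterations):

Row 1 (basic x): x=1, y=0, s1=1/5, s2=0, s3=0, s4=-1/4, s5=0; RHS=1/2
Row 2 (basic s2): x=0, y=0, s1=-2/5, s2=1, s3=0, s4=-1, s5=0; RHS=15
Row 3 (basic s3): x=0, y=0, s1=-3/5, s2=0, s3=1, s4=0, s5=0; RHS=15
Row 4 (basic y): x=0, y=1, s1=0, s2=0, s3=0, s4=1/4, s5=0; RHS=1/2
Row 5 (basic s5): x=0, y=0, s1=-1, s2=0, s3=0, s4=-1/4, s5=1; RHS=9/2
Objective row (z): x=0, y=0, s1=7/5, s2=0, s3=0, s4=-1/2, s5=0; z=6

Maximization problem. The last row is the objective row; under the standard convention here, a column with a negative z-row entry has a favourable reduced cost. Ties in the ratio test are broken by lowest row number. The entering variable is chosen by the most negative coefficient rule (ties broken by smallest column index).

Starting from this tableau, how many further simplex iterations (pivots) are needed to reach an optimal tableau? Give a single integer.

1

pivot: s4 in, y out → z = 7
No improving column remains; optimal.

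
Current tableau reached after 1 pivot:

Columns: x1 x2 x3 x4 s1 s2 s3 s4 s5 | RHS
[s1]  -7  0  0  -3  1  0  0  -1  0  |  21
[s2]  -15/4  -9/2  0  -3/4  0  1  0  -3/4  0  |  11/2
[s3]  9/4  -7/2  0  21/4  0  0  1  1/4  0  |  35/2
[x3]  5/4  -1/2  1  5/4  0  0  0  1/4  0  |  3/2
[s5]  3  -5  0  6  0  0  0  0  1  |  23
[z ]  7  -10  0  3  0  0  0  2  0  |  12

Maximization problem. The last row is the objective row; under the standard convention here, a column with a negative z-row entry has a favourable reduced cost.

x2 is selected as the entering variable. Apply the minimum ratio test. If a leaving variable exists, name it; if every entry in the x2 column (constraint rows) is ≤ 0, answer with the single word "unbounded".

x2-column entries: row 1: 0, row 2: -9/2, row 3: -7/2, row 4: -1/2, row 5: -5. All ≤ 0, so x2 can increase without bound; the LP is unbounded in this direction.

unbounded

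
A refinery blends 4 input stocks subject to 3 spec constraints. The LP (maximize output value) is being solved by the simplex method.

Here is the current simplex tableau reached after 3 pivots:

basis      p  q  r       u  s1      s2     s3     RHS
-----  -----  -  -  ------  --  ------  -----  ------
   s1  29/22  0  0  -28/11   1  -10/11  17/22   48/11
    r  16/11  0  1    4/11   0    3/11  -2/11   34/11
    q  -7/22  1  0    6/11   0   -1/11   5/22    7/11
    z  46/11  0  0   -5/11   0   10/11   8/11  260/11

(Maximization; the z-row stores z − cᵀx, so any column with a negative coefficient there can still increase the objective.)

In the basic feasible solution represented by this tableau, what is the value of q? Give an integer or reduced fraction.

q is basic (row 3); its value is the RHS of that row: 7/11.

7/11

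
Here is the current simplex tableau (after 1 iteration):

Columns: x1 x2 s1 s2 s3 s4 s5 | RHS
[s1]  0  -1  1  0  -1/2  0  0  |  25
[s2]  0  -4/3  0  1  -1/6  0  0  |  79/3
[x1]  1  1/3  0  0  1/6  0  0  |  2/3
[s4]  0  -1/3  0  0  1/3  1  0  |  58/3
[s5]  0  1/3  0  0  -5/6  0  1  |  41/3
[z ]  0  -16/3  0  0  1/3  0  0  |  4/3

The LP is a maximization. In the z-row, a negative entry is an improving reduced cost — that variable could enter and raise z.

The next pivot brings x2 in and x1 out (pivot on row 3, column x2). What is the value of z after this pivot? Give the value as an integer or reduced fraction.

12

Minimum ratio for x2: (2/3)/(1/3) = 2.
z changes by −(z-row coeff of x2)·ratio = −(-16/3)·2 = 32/3.
New z = 4/3 + (32/3) = 12.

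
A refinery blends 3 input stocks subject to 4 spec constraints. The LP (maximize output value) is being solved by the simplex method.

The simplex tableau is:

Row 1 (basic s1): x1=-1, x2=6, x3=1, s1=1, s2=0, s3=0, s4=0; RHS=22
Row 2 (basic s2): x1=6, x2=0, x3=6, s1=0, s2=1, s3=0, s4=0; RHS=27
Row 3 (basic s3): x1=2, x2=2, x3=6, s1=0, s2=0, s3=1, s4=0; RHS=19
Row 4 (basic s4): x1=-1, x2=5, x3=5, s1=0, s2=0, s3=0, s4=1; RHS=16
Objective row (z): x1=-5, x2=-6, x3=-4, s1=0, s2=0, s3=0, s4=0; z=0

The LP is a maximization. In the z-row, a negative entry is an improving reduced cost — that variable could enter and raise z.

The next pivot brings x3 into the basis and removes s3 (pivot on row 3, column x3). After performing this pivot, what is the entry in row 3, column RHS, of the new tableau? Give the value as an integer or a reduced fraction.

19/6

Pivot element is row 3, column x3: 6.
Normalize row 3: new (row 3, RHS) = 19/6 = 19/6.
Row 3 is the pivot row, so the entry is 19/6.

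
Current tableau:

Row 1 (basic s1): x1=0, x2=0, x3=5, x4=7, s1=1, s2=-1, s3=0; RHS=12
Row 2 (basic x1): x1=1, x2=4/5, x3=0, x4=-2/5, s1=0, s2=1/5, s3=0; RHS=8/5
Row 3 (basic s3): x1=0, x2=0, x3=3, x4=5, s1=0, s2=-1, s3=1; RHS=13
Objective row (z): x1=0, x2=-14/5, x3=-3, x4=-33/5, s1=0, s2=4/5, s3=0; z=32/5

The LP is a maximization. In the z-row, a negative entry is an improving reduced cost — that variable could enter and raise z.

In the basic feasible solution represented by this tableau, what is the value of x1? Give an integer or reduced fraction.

8/5

x1 is basic (row 2); its value is the RHS of that row: 8/5.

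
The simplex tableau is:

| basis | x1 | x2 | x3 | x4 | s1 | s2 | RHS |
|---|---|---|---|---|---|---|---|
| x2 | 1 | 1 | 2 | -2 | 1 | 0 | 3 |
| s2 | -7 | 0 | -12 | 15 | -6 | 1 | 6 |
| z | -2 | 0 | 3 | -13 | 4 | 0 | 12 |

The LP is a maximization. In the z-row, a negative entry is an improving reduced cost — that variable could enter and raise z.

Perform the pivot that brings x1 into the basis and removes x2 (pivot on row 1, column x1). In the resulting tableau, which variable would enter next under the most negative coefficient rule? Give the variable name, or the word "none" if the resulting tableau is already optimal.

Pivot element 1. New z-row = old z-row − (-2)·(row 1/1).
Updated z-row coefficients: x1: 0, x2: 2, x3: 7, x4: -17, s1: 6, s2: 0.
The most negative is -17 in column x4, so x4 would enter next.

x4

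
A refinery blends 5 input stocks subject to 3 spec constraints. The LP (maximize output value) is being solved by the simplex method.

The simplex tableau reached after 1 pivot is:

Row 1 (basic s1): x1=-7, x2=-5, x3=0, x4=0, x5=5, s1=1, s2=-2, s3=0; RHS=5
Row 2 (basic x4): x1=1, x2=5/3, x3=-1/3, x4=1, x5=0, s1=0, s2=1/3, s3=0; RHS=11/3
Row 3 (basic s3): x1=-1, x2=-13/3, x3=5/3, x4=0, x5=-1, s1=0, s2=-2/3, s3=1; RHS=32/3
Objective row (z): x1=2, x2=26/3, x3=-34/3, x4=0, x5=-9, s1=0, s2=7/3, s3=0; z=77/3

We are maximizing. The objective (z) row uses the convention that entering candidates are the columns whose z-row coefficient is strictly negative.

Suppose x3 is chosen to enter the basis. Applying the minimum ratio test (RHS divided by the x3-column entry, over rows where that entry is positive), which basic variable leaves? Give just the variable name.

s3

Ratios: row 1 (s1): entry 0 ≤ 0, skip; row 2 (x4): entry -1/3 ≤ 0, skip; row 3 (s3): (32/3)/(5/3) = 32/5.
Minimum ratio 32/5 is in the s3 row, so s3 leaves.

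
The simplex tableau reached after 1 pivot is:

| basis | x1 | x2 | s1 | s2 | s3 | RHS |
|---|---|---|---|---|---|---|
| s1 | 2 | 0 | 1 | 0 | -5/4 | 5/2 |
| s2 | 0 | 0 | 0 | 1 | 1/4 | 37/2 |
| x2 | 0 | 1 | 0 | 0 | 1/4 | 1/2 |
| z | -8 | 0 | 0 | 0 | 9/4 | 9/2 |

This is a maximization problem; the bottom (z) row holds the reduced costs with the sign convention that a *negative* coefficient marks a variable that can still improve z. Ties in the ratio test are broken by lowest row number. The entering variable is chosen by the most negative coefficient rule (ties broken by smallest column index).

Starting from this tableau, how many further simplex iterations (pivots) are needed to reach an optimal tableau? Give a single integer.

pivot: x1 in, s1 out → z = 29/2
pivot: s3 in, x2 out → z = 20
No improving column remains; optimal.

2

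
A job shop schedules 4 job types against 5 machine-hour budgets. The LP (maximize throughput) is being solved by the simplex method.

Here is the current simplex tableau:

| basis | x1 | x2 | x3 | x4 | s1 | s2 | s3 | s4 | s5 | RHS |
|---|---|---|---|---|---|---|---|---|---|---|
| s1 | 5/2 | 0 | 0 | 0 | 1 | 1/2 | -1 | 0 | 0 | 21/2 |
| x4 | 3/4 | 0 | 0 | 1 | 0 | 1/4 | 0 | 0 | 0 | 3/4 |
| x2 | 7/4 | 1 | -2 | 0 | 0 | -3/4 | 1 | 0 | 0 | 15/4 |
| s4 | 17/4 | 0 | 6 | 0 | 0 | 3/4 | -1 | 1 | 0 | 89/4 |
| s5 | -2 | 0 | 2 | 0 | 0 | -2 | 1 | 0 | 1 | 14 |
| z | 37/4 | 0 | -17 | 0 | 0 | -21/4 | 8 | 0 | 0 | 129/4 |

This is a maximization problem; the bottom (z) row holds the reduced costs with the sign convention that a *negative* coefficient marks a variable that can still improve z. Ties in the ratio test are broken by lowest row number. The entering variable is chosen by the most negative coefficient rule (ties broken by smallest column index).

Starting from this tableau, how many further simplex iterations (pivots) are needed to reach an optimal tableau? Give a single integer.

pivot: x3 in, s4 out → z = 2287/24
pivot: s2 in, x4 out → z = 314/3
No improving column remains; optimal.

2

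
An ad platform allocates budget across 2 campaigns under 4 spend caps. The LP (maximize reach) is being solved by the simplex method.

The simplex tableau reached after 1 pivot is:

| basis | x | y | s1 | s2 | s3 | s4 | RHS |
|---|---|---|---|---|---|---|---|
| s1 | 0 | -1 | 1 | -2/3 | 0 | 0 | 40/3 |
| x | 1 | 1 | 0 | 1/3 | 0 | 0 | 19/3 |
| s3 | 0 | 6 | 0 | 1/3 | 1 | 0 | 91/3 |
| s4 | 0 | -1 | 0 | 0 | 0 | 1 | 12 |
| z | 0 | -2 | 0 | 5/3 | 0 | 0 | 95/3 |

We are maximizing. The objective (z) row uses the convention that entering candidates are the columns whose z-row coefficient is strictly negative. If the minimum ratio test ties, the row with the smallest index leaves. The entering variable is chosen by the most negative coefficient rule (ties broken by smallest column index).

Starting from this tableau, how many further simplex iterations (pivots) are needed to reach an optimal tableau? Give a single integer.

1

pivot: y in, s3 out → z = 376/9
No improving column remains; optimal.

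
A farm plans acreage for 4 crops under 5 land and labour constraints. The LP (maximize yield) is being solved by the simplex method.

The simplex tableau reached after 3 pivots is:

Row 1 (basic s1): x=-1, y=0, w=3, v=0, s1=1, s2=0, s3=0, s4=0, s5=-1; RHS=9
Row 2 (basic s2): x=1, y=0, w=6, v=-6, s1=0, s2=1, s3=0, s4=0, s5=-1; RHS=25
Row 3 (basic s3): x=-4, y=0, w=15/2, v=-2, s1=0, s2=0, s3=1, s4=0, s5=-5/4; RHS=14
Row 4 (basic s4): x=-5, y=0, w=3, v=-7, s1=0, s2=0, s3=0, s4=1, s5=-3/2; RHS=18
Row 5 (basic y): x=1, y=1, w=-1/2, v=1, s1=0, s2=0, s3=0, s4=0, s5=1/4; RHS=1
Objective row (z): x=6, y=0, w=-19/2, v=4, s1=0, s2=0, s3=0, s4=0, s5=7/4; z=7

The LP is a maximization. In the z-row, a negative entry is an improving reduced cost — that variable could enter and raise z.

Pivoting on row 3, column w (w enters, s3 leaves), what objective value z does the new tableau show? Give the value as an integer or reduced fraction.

371/15

Minimum ratio for w: 14/(15/2) = 28/15.
z changes by −(z-row coeff of w)·ratio = −(-19/2)·(28/15) = 266/15.
New z = 7 + (266/15) = 371/15.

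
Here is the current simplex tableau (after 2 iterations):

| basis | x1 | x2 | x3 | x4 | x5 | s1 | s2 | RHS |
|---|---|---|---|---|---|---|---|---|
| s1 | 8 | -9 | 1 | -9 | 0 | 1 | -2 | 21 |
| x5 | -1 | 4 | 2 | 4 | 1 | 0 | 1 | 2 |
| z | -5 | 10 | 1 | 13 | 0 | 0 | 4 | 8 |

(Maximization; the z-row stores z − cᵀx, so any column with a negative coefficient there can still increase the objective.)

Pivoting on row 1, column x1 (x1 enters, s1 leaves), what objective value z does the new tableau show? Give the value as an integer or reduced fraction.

Minimum ratio for x1: 21/8 = 21/8.
z changes by −(z-row coeff of x1)·ratio = −(-5)·(21/8) = 105/8.
New z = 8 + (105/8) = 169/8.

169/8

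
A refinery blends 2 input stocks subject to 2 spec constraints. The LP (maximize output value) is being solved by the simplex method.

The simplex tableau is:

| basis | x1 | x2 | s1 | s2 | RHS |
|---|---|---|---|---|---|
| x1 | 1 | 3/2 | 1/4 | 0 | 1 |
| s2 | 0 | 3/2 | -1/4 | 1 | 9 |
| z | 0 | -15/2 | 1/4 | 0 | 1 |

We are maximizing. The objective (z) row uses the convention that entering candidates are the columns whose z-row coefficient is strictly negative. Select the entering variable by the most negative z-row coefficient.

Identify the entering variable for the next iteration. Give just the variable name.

Objective-row coefficients: x1: 0, x2: -15/2, s1: 1/4, s2: 0.
The most negative is -15/2 in column x2, so x2 enters.

x2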